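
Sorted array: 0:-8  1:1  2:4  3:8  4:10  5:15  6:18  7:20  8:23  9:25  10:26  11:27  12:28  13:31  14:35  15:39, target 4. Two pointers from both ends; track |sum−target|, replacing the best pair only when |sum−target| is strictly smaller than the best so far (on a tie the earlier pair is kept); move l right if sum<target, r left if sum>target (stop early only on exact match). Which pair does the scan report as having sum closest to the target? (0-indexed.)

pair (1, 4) with sum 5 (|Δ|=1)

[0,15] -8+39=31 d=27 * → r--
[0,14] -8+35=27 d=23 * → r--
[0,13] -8+31=23 d=19 * → r--
[0,12] -8+28=20 d=16 * → r--
[0,11] -8+27=19 d=15 * → r--
[0,10] -8+26=18 d=14 * → r--
[0,9] -8+25=17 d=13 * → r--
[0,8] -8+23=15 d=11 * → r--
[0,7] -8+20=12 d=8 * → r--
[0,6] -8+18=10 d=6 * → r--
[0,5] -8+15=7 d=3 * → r--
[0,4] -8+10=2 d=2 * → l++
[1,4] 1+10=11 d=7 → r--
[1,3] 1+8=9 d=5 → r--
[1,2] 1+4=5 d=1 * → r--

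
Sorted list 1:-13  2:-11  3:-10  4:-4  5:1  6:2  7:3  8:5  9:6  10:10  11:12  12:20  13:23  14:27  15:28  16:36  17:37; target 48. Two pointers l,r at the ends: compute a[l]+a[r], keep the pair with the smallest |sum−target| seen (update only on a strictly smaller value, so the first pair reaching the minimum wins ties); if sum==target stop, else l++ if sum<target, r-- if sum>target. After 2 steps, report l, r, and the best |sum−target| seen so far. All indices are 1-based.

l=1 r=17: -13+37=24 d=24 *, l++
l=2 r=17: -11+37=26 d=22 *, l++

l=3, r=17, best |Δ|=22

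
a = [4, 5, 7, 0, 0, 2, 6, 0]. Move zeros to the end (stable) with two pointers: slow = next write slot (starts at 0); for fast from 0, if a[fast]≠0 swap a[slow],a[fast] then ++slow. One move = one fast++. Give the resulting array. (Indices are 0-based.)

(s=0,f=0) a[fast]=4≠0 swap→a[0]=4 → slow++,fast++
(s=1,f=1) a[fast]=5≠0 swap→a[1]=5 → slow++,fast++
(s=2,f=2) a[fast]=7≠0 swap→a[2]=7 → slow++,fast++
(s=3,f=3) a[fast]=0 → fast++
(s=3,f=4) a[fast]=0 → fast++
(s=3,f=5) a[fast]=2≠0 swap→a[3]=2 → slow++,fast++
(s=4,f=6) a[fast]=6≠0 swap→a[4]=6 → slow++,fast++
(s=5,f=7) a[fast]=0 → fast++

[4, 5, 7, 2, 6, 0, 0, 0]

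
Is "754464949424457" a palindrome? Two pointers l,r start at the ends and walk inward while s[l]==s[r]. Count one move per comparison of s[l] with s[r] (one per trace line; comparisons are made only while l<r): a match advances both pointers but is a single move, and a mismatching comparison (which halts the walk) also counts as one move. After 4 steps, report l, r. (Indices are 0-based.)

[0,14] '7'=='7' → l++,r--
[1,13] '5'=='5' → l++,r--
[2,12] '4'=='4' → l++,r--
[3,11] '4'=='4' → l++,r--

l=4, r=10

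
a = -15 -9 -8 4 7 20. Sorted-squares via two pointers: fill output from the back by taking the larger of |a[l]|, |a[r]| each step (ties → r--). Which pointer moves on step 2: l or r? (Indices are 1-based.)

l

l=1 r=6: |-15|<=|20| out[6]=400, r--
l=1 r=5: |-15|>|7| out[5]=225, l++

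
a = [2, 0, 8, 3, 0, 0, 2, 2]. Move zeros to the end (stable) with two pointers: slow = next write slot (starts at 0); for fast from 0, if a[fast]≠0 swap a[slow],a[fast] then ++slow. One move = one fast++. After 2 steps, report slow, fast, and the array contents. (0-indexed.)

(s=0,f=0) a[fast]=2≠0 swap→a[0]=2 → slow++,fast++
(s=1,f=1) a[fast]=0 → fast++

slow=1, fast=2, a=[2, 0, 8, 3, 0, 0, 2, 2]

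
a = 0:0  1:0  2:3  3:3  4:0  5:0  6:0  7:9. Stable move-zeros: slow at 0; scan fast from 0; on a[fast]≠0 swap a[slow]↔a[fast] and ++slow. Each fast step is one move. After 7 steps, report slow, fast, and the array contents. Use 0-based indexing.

slow=0 fast=0: a[fast]=0, fast++
slow=0 fast=1: a[fast]=0, fast++
slow=0 fast=2: a[fast]=3≠0 swap→a[0]=3, slow++,fast++
slow=1 fast=3: a[fast]=3≠0 swap→a[1]=3, slow++,fast++
slow=2 fast=4: a[fast]=0, fast++
slow=2 fast=5: a[fast]=0, fast++
slow=2 fast=6: a[fast]=0, fast++

slow=2, fast=7, a=[3, 3, 0, 0, 0, 0, 0, 9]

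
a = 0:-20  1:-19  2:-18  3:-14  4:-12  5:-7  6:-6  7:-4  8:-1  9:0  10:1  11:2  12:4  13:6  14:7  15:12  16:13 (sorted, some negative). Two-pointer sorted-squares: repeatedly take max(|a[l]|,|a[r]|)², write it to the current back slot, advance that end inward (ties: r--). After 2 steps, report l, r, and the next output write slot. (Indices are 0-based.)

l=2, r=16, next write slot=14

[0,16] |-20|>|13| out[16]=400 → l++
[1,16] |-19|>|13| out[15]=361 → l++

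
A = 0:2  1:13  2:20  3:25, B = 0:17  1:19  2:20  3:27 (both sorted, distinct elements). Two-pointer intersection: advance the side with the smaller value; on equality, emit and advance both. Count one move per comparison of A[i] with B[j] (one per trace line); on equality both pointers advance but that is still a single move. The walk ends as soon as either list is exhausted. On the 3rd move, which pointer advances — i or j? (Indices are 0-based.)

j

i=0 j=0: 2<17, i++
i=1 j=0: 13<17, i++
i=2 j=0: 20>17, j++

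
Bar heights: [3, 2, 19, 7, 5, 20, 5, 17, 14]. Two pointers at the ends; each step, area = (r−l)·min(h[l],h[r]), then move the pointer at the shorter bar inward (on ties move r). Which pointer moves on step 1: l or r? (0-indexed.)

l

[0,8] min(3,14)*8=24 best=24 * → l++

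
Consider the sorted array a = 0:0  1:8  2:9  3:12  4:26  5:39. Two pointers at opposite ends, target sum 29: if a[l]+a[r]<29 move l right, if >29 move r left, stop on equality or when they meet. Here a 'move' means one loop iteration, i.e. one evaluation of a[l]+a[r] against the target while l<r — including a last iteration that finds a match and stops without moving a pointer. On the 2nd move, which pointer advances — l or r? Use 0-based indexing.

l

l=0 r=5: 0+39=39 >29, r--
l=0 r=4: 0+26=26 <29, l++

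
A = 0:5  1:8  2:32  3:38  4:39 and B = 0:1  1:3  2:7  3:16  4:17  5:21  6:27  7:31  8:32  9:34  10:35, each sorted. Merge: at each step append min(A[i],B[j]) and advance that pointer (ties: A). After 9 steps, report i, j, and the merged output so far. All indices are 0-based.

[i=0,j=0] A[i]=5>B[j]=1 take 1 → j++
[i=0,j=1] A[i]=5>B[j]=3 take 3 → j++
[i=0,j=2] A[i]=5<=B[j]=7 take 5 → i++
[i=1,j=2] A[i]=8>B[j]=7 take 7 → j++
[i=1,j=3] A[i]=8<=B[j]=16 take 8 → i++
[i=2,j=3] A[i]=32>B[j]=16 take 16 → j++
[i=2,j=4] A[i]=32>B[j]=17 take 17 → j++
[i=2,j=5] A[i]=32>B[j]=21 take 21 → j++
[i=2,j=6] A[i]=32>B[j]=27 take 27 → j++

i=2, j=7, merged so far=[1, 3, 5, 7, 8, 16, 17, 21, 27]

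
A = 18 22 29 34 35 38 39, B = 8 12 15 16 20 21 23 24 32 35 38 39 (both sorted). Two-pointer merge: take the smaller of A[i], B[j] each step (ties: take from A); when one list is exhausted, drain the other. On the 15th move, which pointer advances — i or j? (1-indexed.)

j

[i=1,j=1] A[i]=18>B[j]=8 take 8 → j++
[i=1,j=2] A[i]=18>B[j]=12 take 12 → j++
[i=1,j=3] A[i]=18>B[j]=15 take 15 → j++
[i=1,j=4] A[i]=18>B[j]=16 take 16 → j++
[i=1,j=5] A[i]=18<=B[j]=20 take 18 → i++
[i=2,j=5] A[i]=22>B[j]=20 take 20 → j++
[i=2,j=6] A[i]=22>B[j]=21 take 21 → j++
[i=2,j=7] A[i]=22<=B[j]=23 take 22 → i++
[i=3,j=7] A[i]=29>B[j]=23 take 23 → j++
[i=3,j=8] A[i]=29>B[j]=24 take 24 → j++
[i=3,j=9] A[i]=29<=B[j]=32 take 29 → i++
[i=4,j=9] A[i]=34>B[j]=32 take 32 → j++
[i=4,j=10] A[i]=34<=B[j]=35 take 34 → i++
[i=5,j=10] A[i]=35<=B[j]=35 take 35 → i++
[i=6,j=10] A[i]=38>B[j]=35 take 35 → j++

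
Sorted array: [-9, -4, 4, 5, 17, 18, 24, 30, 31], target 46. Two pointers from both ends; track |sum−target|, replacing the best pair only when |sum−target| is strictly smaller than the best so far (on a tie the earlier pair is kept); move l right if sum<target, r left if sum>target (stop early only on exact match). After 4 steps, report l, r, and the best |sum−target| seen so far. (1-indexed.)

l=1 r=9: -9+31=22 d=24 *, l++
l=2 r=9: -4+31=27 d=19 *, l++
l=3 r=9: 4+31=35 d=11 *, l++
l=4 r=9: 5+31=36 d=10 *, l++

l=5, r=9, best |Δ|=10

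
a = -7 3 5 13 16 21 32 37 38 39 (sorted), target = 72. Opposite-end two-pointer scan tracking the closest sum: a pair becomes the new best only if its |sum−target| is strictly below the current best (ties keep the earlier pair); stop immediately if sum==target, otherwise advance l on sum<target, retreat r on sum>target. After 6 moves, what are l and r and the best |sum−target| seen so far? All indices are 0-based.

l=6, r=9, best |Δ|=12

[0,9] -7+39=32 d=40 * → l++
[1,9] 3+39=42 d=30 * → l++
[2,9] 5+39=44 d=28 * → l++
[3,9] 13+39=52 d=20 * → l++
[4,9] 16+39=55 d=17 * → l++
[5,9] 21+39=60 d=12 * → l++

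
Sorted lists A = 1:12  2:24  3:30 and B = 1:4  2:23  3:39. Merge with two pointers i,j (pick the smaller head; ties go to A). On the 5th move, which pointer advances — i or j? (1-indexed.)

i=1 j=1: A[i]=12>B[j]=4 take 4, j++
i=1 j=2: A[i]=12<=B[j]=23 take 12, i++
i=2 j=2: A[i]=24>B[j]=23 take 23, j++
i=2 j=3: A[i]=24<=B[j]=39 take 24, i++
i=3 j=3: A[i]=30<=B[j]=39 take 30, i++

i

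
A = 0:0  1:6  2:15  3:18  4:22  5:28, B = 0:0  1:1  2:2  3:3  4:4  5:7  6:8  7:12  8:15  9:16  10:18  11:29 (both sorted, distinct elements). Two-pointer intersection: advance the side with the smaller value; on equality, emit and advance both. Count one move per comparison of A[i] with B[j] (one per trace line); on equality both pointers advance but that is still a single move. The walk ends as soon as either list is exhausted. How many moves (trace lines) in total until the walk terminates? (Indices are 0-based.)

i=0 j=0: 0==0 emit, i++,j++
i=1 j=1: 6>1, j++
i=1 j=2: 6>2, j++
i=1 j=3: 6>3, j++
i=1 j=4: 6>4, j++
i=1 j=5: 6<7, i++
i=2 j=5: 15>7, j++
i=2 j=6: 15>8, j++
i=2 j=7: 15>12, j++
i=2 j=8: 15==15 emit, i++,j++
i=3 j=9: 18>16, j++
i=3 j=10: 18==18 emit, i++,j++
i=4 j=11: 22<29, i++
i=5 j=11: 28<29, i++

14 moves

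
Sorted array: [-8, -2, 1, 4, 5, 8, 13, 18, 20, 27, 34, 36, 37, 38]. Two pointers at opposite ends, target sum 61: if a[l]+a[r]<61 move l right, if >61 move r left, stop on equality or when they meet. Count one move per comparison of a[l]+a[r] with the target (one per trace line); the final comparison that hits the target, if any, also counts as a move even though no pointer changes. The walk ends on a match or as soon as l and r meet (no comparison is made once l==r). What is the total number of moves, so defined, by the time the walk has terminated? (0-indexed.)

13 moves

l=0 r=13: -8+38=30 <61, l++
l=1 r=13: -2+38=36 <61, l++
l=2 r=13: 1+38=39 <61, l++
l=3 r=13: 4+38=42 <61, l++
l=4 r=13: 5+38=43 <61, l++
l=5 r=13: 8+38=46 <61, l++
l=6 r=13: 13+38=51 <61, l++
l=7 r=13: 18+38=56 <61, l++
l=8 r=13: 20+38=58 <61, l++
l=9 r=13: 27+38=65 >61, r--
l=9 r=12: 27+37=64 >61, r--
l=9 r=11: 27+36=63 >61, r--
l=9 r=10: 27+34=61, found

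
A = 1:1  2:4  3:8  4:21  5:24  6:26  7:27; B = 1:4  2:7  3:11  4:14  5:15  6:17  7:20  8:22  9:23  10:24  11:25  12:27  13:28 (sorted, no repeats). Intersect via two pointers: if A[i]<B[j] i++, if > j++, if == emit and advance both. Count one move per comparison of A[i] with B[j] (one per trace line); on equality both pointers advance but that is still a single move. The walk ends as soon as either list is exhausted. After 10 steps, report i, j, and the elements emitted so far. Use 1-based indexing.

i=5, j=8, emitted=[4]

[i=1,j=1] 1<4 → i++
[i=2,j=1] 4==4 emit → i++,j++
[i=3,j=2] 8>7 → j++
[i=3,j=3] 8<11 → i++
[i=4,j=3] 21>11 → j++
[i=4,j=4] 21>14 → j++
[i=4,j=5] 21>15 → j++
[i=4,j=6] 21>17 → j++
[i=4,j=7] 21>20 → j++
[i=4,j=8] 21<22 → i++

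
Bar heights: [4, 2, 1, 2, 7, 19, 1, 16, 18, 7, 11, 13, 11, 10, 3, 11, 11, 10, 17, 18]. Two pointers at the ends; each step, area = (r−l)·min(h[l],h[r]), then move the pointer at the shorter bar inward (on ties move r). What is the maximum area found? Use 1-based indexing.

max area = 252

[1,20] min(4,18)*19=76 best=76 * → l++
[2,20] min(2,18)*18=36 best=76 → l++
[3,20] min(1,18)*17=17 best=76 → l++
[4,20] min(2,18)*16=32 best=76 → l++
[5,20] min(7,18)*15=105 best=105 * → l++
[6,20] min(19,18)*14=252 best=252 * → r--
[6,19] min(19,17)*13=221 best=252 → r--
[6,18] min(19,10)*12=120 best=252 → r--
[6,17] min(19,11)*11=121 best=252 → r--
[6,16] min(19,11)*10=110 best=252 → r--
[6,15] min(19,3)*9=27 best=252 → r--
[6,14] min(19,10)*8=80 best=252 → r--
[6,13] min(19,11)*7=77 best=252 → r--
[6,12] min(19,13)*6=78 best=252 → r--
[6,11] min(19,11)*5=55 best=252 → r--
[6,10] min(19,7)*4=28 best=252 → r--
[6,9] min(19,18)*3=54 best=252 → r--
[6,8] min(19,16)*2=32 best=252 → r--
[6,7] min(19,1)*1=1 best=252 → r--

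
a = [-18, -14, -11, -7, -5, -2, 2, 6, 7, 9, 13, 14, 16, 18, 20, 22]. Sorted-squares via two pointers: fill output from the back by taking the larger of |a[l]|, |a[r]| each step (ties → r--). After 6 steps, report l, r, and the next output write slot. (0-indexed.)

l=0 r=15: |-18|<=|22| out[15]=484, r--
l=0 r=14: |-18|<=|20| out[14]=400, r--
l=0 r=13: |-18|<=|18| out[13]=324, r--
l=0 r=12: |-18|>|16| out[12]=324, l++
l=1 r=12: |-14|<=|16| out[11]=256, r--
l=1 r=11: |-14|<=|14| out[10]=196, r--

l=1, r=10, next write slot=9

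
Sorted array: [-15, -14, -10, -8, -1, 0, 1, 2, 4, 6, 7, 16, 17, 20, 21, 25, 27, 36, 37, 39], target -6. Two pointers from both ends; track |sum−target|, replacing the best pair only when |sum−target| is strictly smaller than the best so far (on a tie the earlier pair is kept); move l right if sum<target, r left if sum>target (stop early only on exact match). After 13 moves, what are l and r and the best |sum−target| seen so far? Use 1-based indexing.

l=3, r=9, best |Δ|=1

[1,20] -15+39=24 d=30 * → r--
[1,19] -15+37=22 d=28 * → r--
[1,18] -15+36=21 d=27 * → r--
[1,17] -15+27=12 d=18 * → r--
[1,16] -15+25=10 d=16 * → r--
[1,15] -15+21=6 d=12 * → r--
[1,14] -15+20=5 d=11 * → r--
[1,13] -15+17=2 d=8 * → r--
[1,12] -15+16=1 d=7 * → r--
[1,11] -15+7=-8 d=2 * → l++
[2,11] -14+7=-7 d=1 * → l++
[3,11] -10+7=-3 d=3 → r--
[3,10] -10+6=-4 d=2 → r--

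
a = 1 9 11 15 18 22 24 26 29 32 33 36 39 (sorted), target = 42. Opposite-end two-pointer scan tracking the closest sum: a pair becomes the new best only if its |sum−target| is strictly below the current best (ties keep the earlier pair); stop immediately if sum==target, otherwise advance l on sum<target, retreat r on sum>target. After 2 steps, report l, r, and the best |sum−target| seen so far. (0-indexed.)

l=1, r=11, best |Δ|=2

[0,12] 1+39=40 d=2 * → l++
[1,12] 9+39=48 d=6 → r--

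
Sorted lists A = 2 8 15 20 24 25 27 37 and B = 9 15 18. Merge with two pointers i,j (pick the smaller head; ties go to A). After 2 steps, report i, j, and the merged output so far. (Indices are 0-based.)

i=0 j=0: A[i]=2<=B[j]=9 take 2, i++
i=1 j=0: A[i]=8<=B[j]=9 take 8, i++

i=2, j=0, merged so far=[2, 8]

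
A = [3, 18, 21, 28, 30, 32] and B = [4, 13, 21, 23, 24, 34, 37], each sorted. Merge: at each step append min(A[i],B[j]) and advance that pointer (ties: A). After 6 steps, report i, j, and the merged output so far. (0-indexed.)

i=0 j=0: A[i]=3<=B[j]=4 take 3, i++
i=1 j=0: A[i]=18>B[j]=4 take 4, j++
i=1 j=1: A[i]=18>B[j]=13 take 13, j++
i=1 j=2: A[i]=18<=B[j]=21 take 18, i++
i=2 j=2: A[i]=21<=B[j]=21 take 21, i++
i=3 j=2: A[i]=28>B[j]=21 take 21, j++

i=3, j=3, merged so far=[3, 4, 13, 18, 21, 21]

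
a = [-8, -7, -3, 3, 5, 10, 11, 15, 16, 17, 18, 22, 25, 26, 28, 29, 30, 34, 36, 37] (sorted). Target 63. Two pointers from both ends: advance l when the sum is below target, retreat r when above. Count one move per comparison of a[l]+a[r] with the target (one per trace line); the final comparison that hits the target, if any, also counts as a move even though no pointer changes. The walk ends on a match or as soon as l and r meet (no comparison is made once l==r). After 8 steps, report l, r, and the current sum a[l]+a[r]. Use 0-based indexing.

l=8, r=19, sum=53

l=0 r=19: -8+37=29 <63, l++
l=1 r=19: -7+37=30 <63, l++
l=2 r=19: -3+37=34 <63, l++
l=3 r=19: 3+37=40 <63, l++
l=4 r=19: 5+37=42 <63, l++
l=5 r=19: 10+37=47 <63, l++
l=6 r=19: 11+37=48 <63, l++
l=7 r=19: 15+37=52 <63, l++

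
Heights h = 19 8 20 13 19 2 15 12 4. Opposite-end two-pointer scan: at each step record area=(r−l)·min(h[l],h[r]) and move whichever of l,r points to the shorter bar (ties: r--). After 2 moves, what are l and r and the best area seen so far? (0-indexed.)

l=0, r=6, best area=84

[0,8] min(19,4)*8=32 best=32 * → r--
[0,7] min(19,12)*7=84 best=84 * → r--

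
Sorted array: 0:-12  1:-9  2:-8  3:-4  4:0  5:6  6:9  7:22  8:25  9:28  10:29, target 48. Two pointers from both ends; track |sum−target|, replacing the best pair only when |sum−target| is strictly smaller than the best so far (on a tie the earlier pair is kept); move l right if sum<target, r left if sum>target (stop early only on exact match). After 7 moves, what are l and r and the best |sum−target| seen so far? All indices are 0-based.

l=0 r=10: -12+29=17 d=31 *, l++
l=1 r=10: -9+29=20 d=28 *, l++
l=2 r=10: -8+29=21 d=27 *, l++
l=3 r=10: -4+29=25 d=23 *, l++
l=4 r=10: 0+29=29 d=19 *, l++
l=5 r=10: 6+29=35 d=13 *, l++
l=6 r=10: 9+29=38 d=10 *, l++

l=7, r=10, best |Δ|=10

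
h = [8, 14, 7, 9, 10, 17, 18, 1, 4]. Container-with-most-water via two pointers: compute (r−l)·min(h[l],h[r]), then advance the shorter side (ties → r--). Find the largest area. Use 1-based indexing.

max area = 70

[1,9] min(8,4)*8=32 best=32 * → r--
[1,8] min(8,1)*7=7 best=32 → r--
[1,7] min(8,18)*6=48 best=48 * → l++
[2,7] min(14,18)*5=70 best=70 * → l++
[3,7] min(7,18)*4=28 best=70 → l++
[4,7] min(9,18)*3=27 best=70 → l++
[5,7] min(10,18)*2=20 best=70 → l++
[6,7] min(17,18)*1=17 best=70 → l++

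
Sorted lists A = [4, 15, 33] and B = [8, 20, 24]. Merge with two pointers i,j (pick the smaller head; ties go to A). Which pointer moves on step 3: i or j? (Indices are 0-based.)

i

i=0 j=0: A[i]=4<=B[j]=8 take 4, i++
i=1 j=0: A[i]=15>B[j]=8 take 8, j++
i=1 j=1: A[i]=15<=B[j]=20 take 15, i++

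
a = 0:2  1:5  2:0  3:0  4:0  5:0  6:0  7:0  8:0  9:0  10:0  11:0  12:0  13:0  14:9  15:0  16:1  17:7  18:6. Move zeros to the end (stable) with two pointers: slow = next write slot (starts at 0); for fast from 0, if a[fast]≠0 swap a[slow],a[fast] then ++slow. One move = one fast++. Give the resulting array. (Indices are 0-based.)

(s=0,f=0) a[fast]=2≠0 swap→a[0]=2 → slow++,fast++
(s=1,f=1) a[fast]=5≠0 swap→a[1]=5 → slow++,fast++
(s=2,f=2) a[fast]=0 → fast++
(s=2,f=3) a[fast]=0 → fast++
(s=2,f=4) a[fast]=0 → fast++
(s=2,f=5) a[fast]=0 → fast++
(s=2,f=6) a[fast]=0 → fast++
(s=2,f=7) a[fast]=0 → fast++
(s=2,f=8) a[fast]=0 → fast++
(s=2,f=9) a[fast]=0 → fast++
(s=2,f=10) a[fast]=0 → fast++
(s=2,f=11) a[fast]=0 → fast++
(s=2,f=12) a[fast]=0 → fast++
(s=2,f=13) a[fast]=0 → fast++
(s=2,f=14) a[fast]=9≠0 swap→a[2]=9 → slow++,fast++
(s=3,f=15) a[fast]=0 → fast++
(s=3,f=16) a[fast]=1≠0 swap→a[3]=1 → slow++,fast++
(s=4,f=17) a[fast]=7≠0 swap→a[4]=7 → slow++,fast++
(s=5,f=18) a[fast]=6≠0 swap→a[5]=6 → slow++,fast++

[2, 5, 9, 1, 7, 6, 0, 0, 0, 0, 0, 0, 0, 0, 0, 0, 0, 0, 0]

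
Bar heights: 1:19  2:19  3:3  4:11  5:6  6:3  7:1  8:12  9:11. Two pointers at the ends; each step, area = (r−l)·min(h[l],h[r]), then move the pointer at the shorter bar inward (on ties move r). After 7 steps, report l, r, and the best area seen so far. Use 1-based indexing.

l=1 r=9: min(19,11)*8=88 best=88 *, r--
l=1 r=8: min(19,12)*7=84 best=88, r--
l=1 r=7: min(19,1)*6=6 best=88, r--
l=1 r=6: min(19,3)*5=15 best=88, r--
l=1 r=5: min(19,6)*4=24 best=88, r--
l=1 r=4: min(19,11)*3=33 best=88, r--
l=1 r=3: min(19,3)*2=6 best=88, r--

l=1, r=2, best area=88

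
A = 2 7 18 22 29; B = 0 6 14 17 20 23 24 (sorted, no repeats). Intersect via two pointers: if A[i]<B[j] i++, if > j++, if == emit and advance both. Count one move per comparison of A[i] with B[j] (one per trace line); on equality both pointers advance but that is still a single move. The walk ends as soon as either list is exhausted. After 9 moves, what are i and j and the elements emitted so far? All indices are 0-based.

i=4, j=5, emitted=[]

i=0 j=0: 2>0, j++
i=0 j=1: 2<6, i++
i=1 j=1: 7>6, j++
i=1 j=2: 7<14, i++
i=2 j=2: 18>14, j++
i=2 j=3: 18>17, j++
i=2 j=4: 18<20, i++
i=3 j=4: 22>20, j++
i=3 j=5: 22<23, i++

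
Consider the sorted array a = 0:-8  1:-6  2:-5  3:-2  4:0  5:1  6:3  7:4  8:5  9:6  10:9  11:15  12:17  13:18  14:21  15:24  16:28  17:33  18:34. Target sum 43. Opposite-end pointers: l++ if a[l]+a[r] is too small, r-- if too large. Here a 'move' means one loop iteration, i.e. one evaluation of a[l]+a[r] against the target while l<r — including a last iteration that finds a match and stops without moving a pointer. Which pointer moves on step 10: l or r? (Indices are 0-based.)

[0,18] -8+34=26 <43 → l++
[1,18] -6+34=28 <43 → l++
[2,18] -5+34=29 <43 → l++
[3,18] -2+34=32 <43 → l++
[4,18] 0+34=34 <43 → l++
[5,18] 1+34=35 <43 → l++
[6,18] 3+34=37 <43 → l++
[7,18] 4+34=38 <43 → l++
[8,18] 5+34=39 <43 → l++
[9,18] 6+34=40 <43 → l++

l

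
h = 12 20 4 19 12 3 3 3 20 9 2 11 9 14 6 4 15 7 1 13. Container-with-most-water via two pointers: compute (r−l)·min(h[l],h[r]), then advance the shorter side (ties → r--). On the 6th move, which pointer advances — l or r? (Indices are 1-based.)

r

[1,20] min(12,13)*19=228 best=228 * → l++
[2,20] min(20,13)*18=234 best=234 * → r--
[2,19] min(20,1)*17=17 best=234 → r--
[2,18] min(20,7)*16=112 best=234 → r--
[2,17] min(20,15)*15=225 best=234 → r--
[2,16] min(20,4)*14=56 best=234 → r--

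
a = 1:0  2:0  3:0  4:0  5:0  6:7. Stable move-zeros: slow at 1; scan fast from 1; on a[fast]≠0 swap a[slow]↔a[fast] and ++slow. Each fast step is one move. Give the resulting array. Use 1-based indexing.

[7, 0, 0, 0, 0, 0]

slow=1 fast=1: a[fast]=0, fast++
slow=1 fast=2: a[fast]=0, fast++
slow=1 fast=3: a[fast]=0, fast++
slow=1 fast=4: a[fast]=0, fast++
slow=1 fast=5: a[fast]=0, fast++
slow=1 fast=6: a[fast]=7≠0 swap→a[1]=7, slow++,fast++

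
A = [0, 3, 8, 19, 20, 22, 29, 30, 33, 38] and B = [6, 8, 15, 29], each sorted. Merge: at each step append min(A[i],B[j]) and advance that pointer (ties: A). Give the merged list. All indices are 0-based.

[0, 3, 6, 8, 8, 15, 19, 20, 22, 29, 29, 30, 33, 38]

i=0 j=0: A[i]=0<=B[j]=6 take 0, i++
i=1 j=0: A[i]=3<=B[j]=6 take 3, i++
i=2 j=0: A[i]=8>B[j]=6 take 6, j++
i=2 j=1: A[i]=8<=B[j]=8 take 8, i++
i=3 j=1: A[i]=19>B[j]=8 take 8, j++
i=3 j=2: A[i]=19>B[j]=15 take 15, j++
i=3 j=3: A[i]=19<=B[j]=29 take 19, i++
i=4 j=3: A[i]=20<=B[j]=29 take 20, i++
i=5 j=3: A[i]=22<=B[j]=29 take 22, i++
i=6 j=3: A[i]=29<=B[j]=29 take 29, i++
i=7 j=3: A[i]=30>B[j]=29 take 29, j++
i=7 j=4: B done, take A[i]=30, i++
i=8 j=4: B done, take A[i]=33, i++
i=9 j=4: B done, take A[i]=38, i++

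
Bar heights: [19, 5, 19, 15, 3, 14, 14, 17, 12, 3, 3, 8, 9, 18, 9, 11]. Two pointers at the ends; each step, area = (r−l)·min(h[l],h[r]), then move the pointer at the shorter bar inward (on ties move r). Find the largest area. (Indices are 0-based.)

l=0 r=15: min(19,11)*15=165 best=165 *, r--
l=0 r=14: min(19,9)*14=126 best=165, r--
l=0 r=13: min(19,18)*13=234 best=234 *, r--
l=0 r=12: min(19,9)*12=108 best=234, r--
l=0 r=11: min(19,8)*11=88 best=234, r--
l=0 r=10: min(19,3)*10=30 best=234, r--
l=0 r=9: min(19,3)*9=27 best=234, r--
l=0 r=8: min(19,12)*8=96 best=234, r--
l=0 r=7: min(19,17)*7=119 best=234, r--
l=0 r=6: min(19,14)*6=84 best=234, r--
l=0 r=5: min(19,14)*5=70 best=234, r--
l=0 r=4: min(19,3)*4=12 best=234, r--
l=0 r=3: min(19,15)*3=45 best=234, r--
l=0 r=2: min(19,19)*2=38 best=234, r--
l=0 r=1: min(19,5)*1=5 best=234, r--

max area = 234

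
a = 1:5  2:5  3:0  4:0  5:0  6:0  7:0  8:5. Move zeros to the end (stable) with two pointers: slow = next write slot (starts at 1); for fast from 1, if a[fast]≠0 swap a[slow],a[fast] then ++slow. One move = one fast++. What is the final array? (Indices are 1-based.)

slow=1 fast=1: a[fast]=5≠0 swap→a[1]=5, slow++,fast++
slow=2 fast=2: a[fast]=5≠0 swap→a[2]=5, slow++,fast++
slow=3 fast=3: a[fast]=0, fast++
slow=3 fast=4: a[fast]=0, fast++
slow=3 fast=5: a[fast]=0, fast++
slow=3 fast=6: a[fast]=0, fast++
slow=3 fast=7: a[fast]=0, fast++
slow=3 fast=8: a[fast]=5≠0 swap→a[3]=5, slow++,fast++

[5, 5, 5, 0, 0, 0, 0, 0]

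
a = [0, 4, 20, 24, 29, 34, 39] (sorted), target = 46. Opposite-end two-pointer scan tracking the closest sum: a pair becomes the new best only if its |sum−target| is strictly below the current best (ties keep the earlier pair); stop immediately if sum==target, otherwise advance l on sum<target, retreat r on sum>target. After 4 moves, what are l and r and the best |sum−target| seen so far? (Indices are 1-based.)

l=3, r=5, best |Δ|=3

l=1 r=7: 0+39=39 d=7 *, l++
l=2 r=7: 4+39=43 d=3 *, l++
l=3 r=7: 20+39=59 d=13, r--
l=3 r=6: 20+34=54 d=8, r--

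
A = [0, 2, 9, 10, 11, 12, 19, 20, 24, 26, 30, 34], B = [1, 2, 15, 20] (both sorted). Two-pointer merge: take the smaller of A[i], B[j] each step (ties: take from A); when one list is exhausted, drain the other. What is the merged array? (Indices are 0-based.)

[0, 1, 2, 2, 9, 10, 11, 12, 15, 19, 20, 20, 24, 26, 30, 34]

i=0 j=0: A[i]=0<=B[j]=1 take 0, i++
i=1 j=0: A[i]=2>B[j]=1 take 1, j++
i=1 j=1: A[i]=2<=B[j]=2 take 2, i++
i=2 j=1: A[i]=9>B[j]=2 take 2, j++
i=2 j=2: A[i]=9<=B[j]=15 take 9, i++
i=3 j=2: A[i]=10<=B[j]=15 take 10, i++
i=4 j=2: A[i]=11<=B[j]=15 take 11, i++
i=5 j=2: A[i]=12<=B[j]=15 take 12, i++
i=6 j=2: A[i]=19>B[j]=15 take 15, j++
i=6 j=3: A[i]=19<=B[j]=20 take 19, i++
i=7 j=3: A[i]=20<=B[j]=20 take 20, i++
i=8 j=3: A[i]=24>B[j]=20 take 20, j++
i=8 j=4: B done, take A[i]=24, i++
i=9 j=4: B done, take A[i]=26, i++
i=10 j=4: B done, take A[i]=30, i++
i=11 j=4: B done, take A[i]=34, i++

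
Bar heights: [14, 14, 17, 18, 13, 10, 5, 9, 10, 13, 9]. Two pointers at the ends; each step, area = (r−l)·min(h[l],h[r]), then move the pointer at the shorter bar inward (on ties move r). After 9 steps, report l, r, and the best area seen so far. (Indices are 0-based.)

l=2, r=3, best area=117

l=0 r=10: min(14,9)*10=90 best=90 *, r--
l=0 r=9: min(14,13)*9=117 best=117 *, r--
l=0 r=8: min(14,10)*8=80 best=117, r--
l=0 r=7: min(14,9)*7=63 best=117, r--
l=0 r=6: min(14,5)*6=30 best=117, r--
l=0 r=5: min(14,10)*5=50 best=117, r--
l=0 r=4: min(14,13)*4=52 best=117, r--
l=0 r=3: min(14,18)*3=42 best=117, l++
l=1 r=3: min(14,18)*2=28 best=117, l++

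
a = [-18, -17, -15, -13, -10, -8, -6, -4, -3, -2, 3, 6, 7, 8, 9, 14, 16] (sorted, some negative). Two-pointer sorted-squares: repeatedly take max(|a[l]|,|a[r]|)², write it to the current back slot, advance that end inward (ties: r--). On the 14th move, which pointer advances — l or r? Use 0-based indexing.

l=0 r=16: |-18|>|16| out[16]=324, l++
l=1 r=16: |-17|>|16| out[15]=289, l++
l=2 r=16: |-15|<=|16| out[14]=256, r--
l=2 r=15: |-15|>|14| out[13]=225, l++
l=3 r=15: |-13|<=|14| out[12]=196, r--
l=3 r=14: |-13|>|9| out[11]=169, l++
l=4 r=14: |-10|>|9| out[10]=100, l++
l=5 r=14: |-8|<=|9| out[9]=81, r--
l=5 r=13: |-8|<=|8| out[8]=64, r--
l=5 r=12: |-8|>|7| out[7]=64, l++
l=6 r=12: |-6|<=|7| out[6]=49, r--
l=6 r=11: |-6|<=|6| out[5]=36, r--
l=6 r=10: |-6|>|3| out[4]=36, l++
l=7 r=10: |-4|>|3| out[3]=16, l++

l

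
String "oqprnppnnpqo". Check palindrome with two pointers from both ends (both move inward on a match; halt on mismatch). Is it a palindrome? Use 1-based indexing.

[1,12] 'o'=='o' → l++,r--
[2,11] 'q'=='q' → l++,r--
[3,10] 'p'=='p' → l++,r--
[4,9] 'r'!='n' → stop

not a palindrome (mismatch at 4,9)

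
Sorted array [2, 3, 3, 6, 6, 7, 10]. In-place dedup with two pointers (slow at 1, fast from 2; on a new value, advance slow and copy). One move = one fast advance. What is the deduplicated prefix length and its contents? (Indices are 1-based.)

length 5; prefix = [2, 3, 6, 7, 10]

(s=1,f=2) a[fast]=3≠a[slow]=2 write a[2]=3 → slow++,fast++
(s=2,f=3) a[fast]=3=a[slow] dup → fast++
(s=2,f=4) a[fast]=6≠a[slow]=3 write a[3]=6 → slow++,fast++
(s=3,f=5) a[fast]=6=a[slow] dup → fast++
(s=3,f=6) a[fast]=7≠a[slow]=6 write a[4]=7 → slow++,fast++
(s=4,f=7) a[fast]=10≠a[slow]=7 write a[5]=10 → slow++,fast++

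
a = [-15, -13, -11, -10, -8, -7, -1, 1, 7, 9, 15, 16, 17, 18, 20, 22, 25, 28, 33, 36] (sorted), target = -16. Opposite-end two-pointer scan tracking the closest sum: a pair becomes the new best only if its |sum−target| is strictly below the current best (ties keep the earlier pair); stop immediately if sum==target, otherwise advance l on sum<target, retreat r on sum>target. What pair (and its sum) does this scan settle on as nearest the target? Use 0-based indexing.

pair (-15, -1) with sum -16 (|Δ|=0)

[0,19] -15+36=21 d=37 * → r--
[0,18] -15+33=18 d=34 * → r--
[0,17] -15+28=13 d=29 * → r--
[0,16] -15+25=10 d=26 * → r--
[0,15] -15+22=7 d=23 * → r--
[0,14] -15+20=5 d=21 * → r--
[0,13] -15+18=3 d=19 * → r--
[0,12] -15+17=2 d=18 * → r--
[0,11] -15+16=1 d=17 * → r--
[0,10] -15+15=0 d=16 * → r--
[0,9] -15+9=-6 d=10 * → r--
[0,8] -15+7=-8 d=8 * → r--
[0,7] -15+1=-14 d=2 * → r--
[0,6] -15+-1=-16 d=0 * → stop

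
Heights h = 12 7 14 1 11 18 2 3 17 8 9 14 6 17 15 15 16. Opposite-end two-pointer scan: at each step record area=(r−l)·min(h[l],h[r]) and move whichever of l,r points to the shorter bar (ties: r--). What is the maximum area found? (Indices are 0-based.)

max area = 196

l=0 r=16: min(12,16)*16=192 best=192 *, l++
l=1 r=16: min(7,16)*15=105 best=192, l++
l=2 r=16: min(14,16)*14=196 best=196 *, l++
l=3 r=16: min(1,16)*13=13 best=196, l++
l=4 r=16: min(11,16)*12=132 best=196, l++
l=5 r=16: min(18,16)*11=176 best=196, r--
l=5 r=15: min(18,15)*10=150 best=196, r--
l=5 r=14: min(18,15)*9=135 best=196, r--
l=5 r=13: min(18,17)*8=136 best=196, r--
l=5 r=12: min(18,6)*7=42 best=196, r--
l=5 r=11: min(18,14)*6=84 best=196, r--
l=5 r=10: min(18,9)*5=45 best=196, r--
l=5 r=9: min(18,8)*4=32 best=196, r--
l=5 r=8: min(18,17)*3=51 best=196, r--
l=5 r=7: min(18,3)*2=6 best=196, r--
l=5 r=6: min(18,2)*1=2 best=196, r--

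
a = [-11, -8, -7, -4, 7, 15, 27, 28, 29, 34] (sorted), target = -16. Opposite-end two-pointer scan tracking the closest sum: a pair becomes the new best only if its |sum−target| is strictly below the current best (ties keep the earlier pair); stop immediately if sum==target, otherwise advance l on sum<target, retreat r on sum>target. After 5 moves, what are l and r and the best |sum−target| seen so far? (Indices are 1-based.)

l=1, r=5, best |Δ|=20

l=1 r=10: -11+34=23 d=39 *, r--
l=1 r=9: -11+29=18 d=34 *, r--
l=1 r=8: -11+28=17 d=33 *, r--
l=1 r=7: -11+27=16 d=32 *, r--
l=1 r=6: -11+15=4 d=20 *, r--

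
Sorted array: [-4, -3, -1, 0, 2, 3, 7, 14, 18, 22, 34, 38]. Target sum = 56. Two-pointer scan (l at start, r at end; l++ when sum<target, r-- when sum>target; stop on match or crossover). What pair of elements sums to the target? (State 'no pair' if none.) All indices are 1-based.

[1,12] -4+38=34 <56 → l++
[2,12] -3+38=35 <56 → l++
[3,12] -1+38=37 <56 → l++
[4,12] 0+38=38 <56 → l++
[5,12] 2+38=40 <56 → l++
[6,12] 3+38=41 <56 → l++
[7,12] 7+38=45 <56 → l++
[8,12] 14+38=52 <56 → l++
[9,12] 18+38=56 → found

(18, 38)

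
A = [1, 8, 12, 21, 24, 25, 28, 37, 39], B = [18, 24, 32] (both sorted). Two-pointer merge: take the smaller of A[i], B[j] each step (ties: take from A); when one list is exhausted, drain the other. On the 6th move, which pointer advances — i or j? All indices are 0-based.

i

i=0 j=0: A[i]=1<=B[j]=18 take 1, i++
i=1 j=0: A[i]=8<=B[j]=18 take 8, i++
i=2 j=0: A[i]=12<=B[j]=18 take 12, i++
i=3 j=0: A[i]=21>B[j]=18 take 18, j++
i=3 j=1: A[i]=21<=B[j]=24 take 21, i++
i=4 j=1: A[i]=24<=B[j]=24 take 24, i++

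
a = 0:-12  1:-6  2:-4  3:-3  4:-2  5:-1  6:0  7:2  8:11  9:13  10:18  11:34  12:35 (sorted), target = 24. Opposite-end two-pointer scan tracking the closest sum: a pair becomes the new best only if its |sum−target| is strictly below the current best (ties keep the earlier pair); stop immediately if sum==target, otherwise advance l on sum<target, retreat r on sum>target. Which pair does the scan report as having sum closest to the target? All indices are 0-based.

l=0 r=12: -12+35=23 d=1 *, l++
l=1 r=12: -6+35=29 d=5, r--
l=1 r=11: -6+34=28 d=4, r--
l=1 r=10: -6+18=12 d=12, l++
l=2 r=10: -4+18=14 d=10, l++
l=3 r=10: -3+18=15 d=9, l++
l=4 r=10: -2+18=16 d=8, l++
l=5 r=10: -1+18=17 d=7, l++
l=6 r=10: 0+18=18 d=6, l++
l=7 r=10: 2+18=20 d=4, l++
l=8 r=10: 11+18=29 d=5, r--
l=8 r=9: 11+13=24 d=0 *, stop

pair (11, 13) with sum 24 (|Δ|=0)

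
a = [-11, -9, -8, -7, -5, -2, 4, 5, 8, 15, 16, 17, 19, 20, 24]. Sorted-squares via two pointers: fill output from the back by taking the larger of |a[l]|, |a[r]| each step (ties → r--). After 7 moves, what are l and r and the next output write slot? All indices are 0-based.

[0,14] |-11|<=|24| out[14]=576 → r--
[0,13] |-11|<=|20| out[13]=400 → r--
[0,12] |-11|<=|19| out[12]=361 → r--
[0,11] |-11|<=|17| out[11]=289 → r--
[0,10] |-11|<=|16| out[10]=256 → r--
[0,9] |-11|<=|15| out[9]=225 → r--
[0,8] |-11|>|8| out[8]=121 → l++

l=1, r=8, next write slot=7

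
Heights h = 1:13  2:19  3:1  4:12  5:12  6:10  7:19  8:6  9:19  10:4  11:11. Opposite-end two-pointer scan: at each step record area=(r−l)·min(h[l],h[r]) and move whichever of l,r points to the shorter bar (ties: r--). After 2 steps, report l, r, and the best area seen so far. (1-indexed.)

l=1, r=9, best area=110

l=1 r=11: min(13,11)*10=110 best=110 *, r--
l=1 r=10: min(13,4)*9=36 best=110, r--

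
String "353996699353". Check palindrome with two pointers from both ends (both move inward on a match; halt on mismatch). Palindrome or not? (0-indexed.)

palindrome

l=0 r=11: '3'=='3', l++,r--
l=1 r=10: '5'=='5', l++,r--
l=2 r=9: '3'=='3', l++,r--
l=3 r=8: '9'=='9', l++,r--
l=4 r=7: '9'=='9', l++,r--
l=5 r=6: '6'=='6', l++,r--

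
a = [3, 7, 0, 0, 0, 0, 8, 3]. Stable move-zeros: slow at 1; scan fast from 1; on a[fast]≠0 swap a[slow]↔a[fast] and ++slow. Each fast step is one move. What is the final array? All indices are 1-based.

[3, 7, 8, 3, 0, 0, 0, 0]

slow=1 fast=1: a[fast]=3≠0 swap→a[1]=3, slow++,fast++
slow=2 fast=2: a[fast]=7≠0 swap→a[2]=7, slow++,fast++
slow=3 fast=3: a[fast]=0, fast++
slow=3 fast=4: a[fast]=0, fast++
slow=3 fast=5: a[fast]=0, fast++
slow=3 fast=6: a[fast]=0, fast++
slow=3 fast=7: a[fast]=8≠0 swap→a[3]=8, slow++,fast++
slow=4 fast=8: a[fast]=3≠0 swap→a[4]=3, slow++,fast++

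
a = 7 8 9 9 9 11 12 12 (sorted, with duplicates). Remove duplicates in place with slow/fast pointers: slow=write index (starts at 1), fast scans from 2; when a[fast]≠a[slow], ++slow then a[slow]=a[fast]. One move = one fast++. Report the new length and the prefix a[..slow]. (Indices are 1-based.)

length 5; prefix = [7, 8, 9, 11, 12]

(s=1,f=2) a[fast]=8≠a[slow]=7 write a[2]=8 → slow++,fast++
(s=2,f=3) a[fast]=9≠a[slow]=8 write a[3]=9 → slow++,fast++
(s=3,f=4) a[fast]=9=a[slow] dup → fast++
(s=3,f=5) a[fast]=9=a[slow] dup → fast++
(s=3,f=6) a[fast]=11≠a[slow]=9 write a[4]=11 → slow++,fast++
(s=4,f=7) a[fast]=12≠a[slow]=11 write a[5]=12 → slow++,fast++
(s=5,f=8) a[fast]=12=a[slow] dup → fast++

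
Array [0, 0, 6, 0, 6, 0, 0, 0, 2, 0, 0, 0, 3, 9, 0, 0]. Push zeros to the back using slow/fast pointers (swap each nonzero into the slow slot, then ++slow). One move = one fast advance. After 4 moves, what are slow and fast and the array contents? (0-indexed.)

slow=1, fast=4, a=[6, 0, 0, 0, 6, 0, 0, 0, 2, 0, 0, 0, 3, 9, 0, 0]

slow=0 fast=0: a[fast]=0, fast++
slow=0 fast=1: a[fast]=0, fast++
slow=0 fast=2: a[fast]=6≠0 swap→a[0]=6, slow++,fast++
slow=1 fast=3: a[fast]=0, fast++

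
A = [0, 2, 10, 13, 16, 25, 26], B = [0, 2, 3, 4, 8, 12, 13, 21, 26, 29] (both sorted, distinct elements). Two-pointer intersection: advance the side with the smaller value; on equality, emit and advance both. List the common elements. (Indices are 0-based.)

[i=0,j=0] 0==0 emit → i++,j++
[i=1,j=1] 2==2 emit → i++,j++
[i=2,j=2] 10>3 → j++
[i=2,j=3] 10>4 → j++
[i=2,j=4] 10>8 → j++
[i=2,j=5] 10<12 → i++
[i=3,j=5] 13>12 → j++
[i=3,j=6] 13==13 emit → i++,j++
[i=4,j=7] 16<21 → i++
[i=5,j=7] 25>21 → j++
[i=5,j=8] 25<26 → i++
[i=6,j=8] 26==26 emit → i++,j++

intersection = [0, 2, 13, 26]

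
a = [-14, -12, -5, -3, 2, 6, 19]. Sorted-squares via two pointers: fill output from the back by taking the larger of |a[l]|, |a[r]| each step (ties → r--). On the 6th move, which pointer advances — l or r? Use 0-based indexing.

l=0 r=6: |-14|<=|19| out[6]=361, r--
l=0 r=5: |-14|>|6| out[5]=196, l++
l=1 r=5: |-12|>|6| out[4]=144, l++
l=2 r=5: |-5|<=|6| out[3]=36, r--
l=2 r=4: |-5|>|2| out[2]=25, l++
l=3 r=4: |-3|>|2| out[1]=9, l++

l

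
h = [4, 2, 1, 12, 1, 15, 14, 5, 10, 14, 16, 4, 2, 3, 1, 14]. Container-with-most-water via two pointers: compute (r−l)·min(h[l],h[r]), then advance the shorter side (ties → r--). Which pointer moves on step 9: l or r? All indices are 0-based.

l=0 r=15: min(4,14)*15=60 best=60 *, l++
l=1 r=15: min(2,14)*14=28 best=60, l++
l=2 r=15: min(1,14)*13=13 best=60, l++
l=3 r=15: min(12,14)*12=144 best=144 *, l++
l=4 r=15: min(1,14)*11=11 best=144, l++
l=5 r=15: min(15,14)*10=140 best=144, r--
l=5 r=14: min(15,1)*9=9 best=144, r--
l=5 r=13: min(15,3)*8=24 best=144, r--
l=5 r=12: min(15,2)*7=14 best=144, r--

r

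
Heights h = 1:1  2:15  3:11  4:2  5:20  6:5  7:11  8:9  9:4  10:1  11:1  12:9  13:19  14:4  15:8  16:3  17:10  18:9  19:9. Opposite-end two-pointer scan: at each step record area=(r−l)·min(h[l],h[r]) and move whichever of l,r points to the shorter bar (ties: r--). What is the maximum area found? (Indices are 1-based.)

[1,19] min(1,9)*18=18 best=18 * → l++
[2,19] min(15,9)*17=153 best=153 * → r--
[2,18] min(15,9)*16=144 best=153 → r--
[2,17] min(15,10)*15=150 best=153 → r--
[2,16] min(15,3)*14=42 best=153 → r--
[2,15] min(15,8)*13=104 best=153 → r--
[2,14] min(15,4)*12=48 best=153 → r--
[2,13] min(15,19)*11=165 best=165 * → l++
[3,13] min(11,19)*10=110 best=165 → l++
[4,13] min(2,19)*9=18 best=165 → l++
[5,13] min(20,19)*8=152 best=165 → r--
[5,12] min(20,9)*7=63 best=165 → r--
[5,11] min(20,1)*6=6 best=165 → r--
[5,10] min(20,1)*5=5 best=165 → r--
[5,9] min(20,4)*4=16 best=165 → r--
[5,8] min(20,9)*3=27 best=165 → r--
[5,7] min(20,11)*2=22 best=165 → r--
[5,6] min(20,5)*1=5 best=165 → r--

max area = 165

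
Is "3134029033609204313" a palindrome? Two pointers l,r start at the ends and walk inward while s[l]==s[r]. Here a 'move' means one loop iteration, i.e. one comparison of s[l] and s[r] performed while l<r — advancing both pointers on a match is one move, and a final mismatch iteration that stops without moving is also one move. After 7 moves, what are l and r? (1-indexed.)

l=1 r=19: '3'=='3', l++,r--
l=2 r=18: '1'=='1', l++,r--
l=3 r=17: '3'=='3', l++,r--
l=4 r=16: '4'=='4', l++,r--
l=5 r=15: '0'=='0', l++,r--
l=6 r=14: '2'=='2', l++,r--
l=7 r=13: '9'=='9', l++,r--

l=8, r=12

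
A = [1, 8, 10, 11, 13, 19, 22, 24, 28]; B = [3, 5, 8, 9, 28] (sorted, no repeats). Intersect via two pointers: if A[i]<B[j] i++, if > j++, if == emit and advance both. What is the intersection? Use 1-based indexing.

[i=1,j=1] 1<3 → i++
[i=2,j=1] 8>3 → j++
[i=2,j=2] 8>5 → j++
[i=2,j=3] 8==8 emit → i++,j++
[i=3,j=4] 10>9 → j++
[i=3,j=5] 10<28 → i++
[i=4,j=5] 11<28 → i++
[i=5,j=5] 13<28 → i++
[i=6,j=5] 19<28 → i++
[i=7,j=5] 22<28 → i++
[i=8,j=5] 24<28 → i++
[i=9,j=5] 28==28 emit → i++,j++

intersection = [8, 28]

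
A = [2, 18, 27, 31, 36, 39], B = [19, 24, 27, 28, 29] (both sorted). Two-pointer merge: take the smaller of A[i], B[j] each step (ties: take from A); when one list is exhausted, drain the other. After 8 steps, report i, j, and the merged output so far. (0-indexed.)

i=0 j=0: A[i]=2<=B[j]=19 take 2, i++
i=1 j=0: A[i]=18<=B[j]=19 take 18, i++
i=2 j=0: A[i]=27>B[j]=19 take 19, j++
i=2 j=1: A[i]=27>B[j]=24 take 24, j++
i=2 j=2: A[i]=27<=B[j]=27 take 27, i++
i=3 j=2: A[i]=31>B[j]=27 take 27, j++
i=3 j=3: A[i]=31>B[j]=28 take 28, j++
i=3 j=4: A[i]=31>B[j]=29 take 29, j++

i=3, j=5, merged so far=[2, 18, 19, 24, 27, 27, 28, 29]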